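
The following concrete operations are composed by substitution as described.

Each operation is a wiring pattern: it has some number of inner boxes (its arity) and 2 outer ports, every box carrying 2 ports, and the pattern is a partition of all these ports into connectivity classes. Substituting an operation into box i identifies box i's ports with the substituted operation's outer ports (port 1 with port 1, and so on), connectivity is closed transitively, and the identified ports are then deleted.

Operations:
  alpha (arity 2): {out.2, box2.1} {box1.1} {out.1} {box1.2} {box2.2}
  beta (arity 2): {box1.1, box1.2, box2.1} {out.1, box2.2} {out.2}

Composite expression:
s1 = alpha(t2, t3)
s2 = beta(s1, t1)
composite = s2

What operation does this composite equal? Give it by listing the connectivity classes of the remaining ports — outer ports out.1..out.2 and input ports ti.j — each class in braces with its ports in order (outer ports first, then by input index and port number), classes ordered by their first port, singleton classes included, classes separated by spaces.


{out.1, t1.2} {out.2} {t1.1, t3.1} {t2.1} {t2.2} {t3.2}

After gluing at beta, chains via deleted ports link the t-ports.
alpha over (t2, t3) gives {out.1} {out.2, t3.1} {t2.1} {t2.2} {t3.2}, out.j being that stage's outer ports
beta over (t2, t3, t1) gives {out.1, t1.2} {out.2} {t1.1, t3.1} {t2.1} {t2.2} {t3.2}, out.j being that stage's outer ports


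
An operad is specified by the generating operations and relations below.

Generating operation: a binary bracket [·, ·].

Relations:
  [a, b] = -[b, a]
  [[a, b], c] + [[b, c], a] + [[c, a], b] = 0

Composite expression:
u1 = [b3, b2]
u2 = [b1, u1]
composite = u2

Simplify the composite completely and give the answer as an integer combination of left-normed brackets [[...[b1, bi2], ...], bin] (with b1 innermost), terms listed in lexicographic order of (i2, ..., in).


Antisymmetry and Jacobi reduce to b1-anchored left-normed brackets.
Composite bracket: [b1, [b3, b2]]
Applying ab - ba throughout gives 4 signed words (2^2 = 4).
Collect the words opening with b1:
  b1b2b3 appears with sign -1, giving the term -[[b1, b2], b3]
  b1b3b2 appears with sign +1, giving the term +[[b1, b3], b2]

-[[b1, b2], b3] + [[b1, b3], b2]


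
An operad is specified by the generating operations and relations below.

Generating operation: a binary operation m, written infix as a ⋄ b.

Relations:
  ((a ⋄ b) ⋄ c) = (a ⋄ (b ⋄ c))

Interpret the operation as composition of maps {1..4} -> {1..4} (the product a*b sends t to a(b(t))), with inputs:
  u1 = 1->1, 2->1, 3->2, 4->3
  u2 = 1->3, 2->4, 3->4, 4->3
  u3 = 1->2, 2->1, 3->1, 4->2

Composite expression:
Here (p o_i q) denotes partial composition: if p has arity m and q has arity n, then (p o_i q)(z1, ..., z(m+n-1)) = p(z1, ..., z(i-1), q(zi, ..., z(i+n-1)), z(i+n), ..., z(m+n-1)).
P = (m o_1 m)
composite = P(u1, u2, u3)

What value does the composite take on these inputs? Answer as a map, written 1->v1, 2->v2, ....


(u1 ⋄ u2) = 1->2, 2->3, 3->3, 4->2
((u1 ⋄ u2) ⋄ u3) = 1->3, 2->2, 3->2, 4->3

1->3, 2->2, 3->2, 4->3


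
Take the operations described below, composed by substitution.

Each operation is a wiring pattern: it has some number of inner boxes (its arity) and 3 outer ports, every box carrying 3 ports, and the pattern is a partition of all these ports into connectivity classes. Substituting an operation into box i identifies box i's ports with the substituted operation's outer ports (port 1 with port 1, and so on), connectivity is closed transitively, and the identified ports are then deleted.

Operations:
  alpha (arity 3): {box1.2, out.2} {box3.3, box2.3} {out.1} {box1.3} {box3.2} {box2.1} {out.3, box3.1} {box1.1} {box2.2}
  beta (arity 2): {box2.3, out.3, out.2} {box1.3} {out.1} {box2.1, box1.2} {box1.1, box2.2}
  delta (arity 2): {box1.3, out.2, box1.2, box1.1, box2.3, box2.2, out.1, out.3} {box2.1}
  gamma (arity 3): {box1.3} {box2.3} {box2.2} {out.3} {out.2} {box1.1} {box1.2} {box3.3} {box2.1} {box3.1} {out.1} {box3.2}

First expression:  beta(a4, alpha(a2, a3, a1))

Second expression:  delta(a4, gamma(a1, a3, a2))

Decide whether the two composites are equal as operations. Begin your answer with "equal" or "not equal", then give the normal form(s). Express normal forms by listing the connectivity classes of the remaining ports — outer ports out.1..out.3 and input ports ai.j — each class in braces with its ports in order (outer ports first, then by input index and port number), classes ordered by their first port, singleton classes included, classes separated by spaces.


The first expression reduces to {out.1} {out.2, out.3, a1.1} {a1.2} {a1.3, a3.3} {a2.1} {a2.2, a4.1} {a2.3} {a3.1} {a3.2} {a4.2} {a4.3}
The second expression reduces to {out.1, out.2, out.3, a4.1, a4.2, a4.3} {a1.1} {a1.2} {a1.3} {a2.1} {a2.2} {a2.3} {a3.1} {a3.2} {a3.3}
Distinct normal forms: not equal.

not equal: they reduce to {out.1} {out.2, out.3, a1.1} {a1.2} {a1.3, a3.3} {a2.1} {a2.2, a4.1} {a2.3} {a3.1} {a3.2} {a4.2} {a4.3} and {out.1, out.2, out.3, a4.1, a4.2, a4.3} {a1.1} {a1.2} {a1.3} {a2.1} {a2.2} {a2.3} {a3.1} {a3.2} {a3.3}


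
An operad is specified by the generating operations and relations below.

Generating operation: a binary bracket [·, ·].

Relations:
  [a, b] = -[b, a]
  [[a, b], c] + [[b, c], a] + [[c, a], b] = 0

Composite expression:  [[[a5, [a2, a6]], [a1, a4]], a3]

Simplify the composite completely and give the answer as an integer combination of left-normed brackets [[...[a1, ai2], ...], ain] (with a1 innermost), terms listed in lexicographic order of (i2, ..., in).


[[[[[a1, a4], a2], a6], a5], a3] - [[[[[a1, a4], a5], a2], a6], a3] + [[[[[a1, a4], a5], a6], a2], a3] - [[[[[a1, a4], a6], a2], a5], a3]

Antisymmetry and Jacobi reduce to a1-anchored left-normed brackets.
Composite bracket: [[[a5, [a2, a6]], [a1, a4]], a3]
Expanding via [a, b] = ab - ba: 32 signed words (2^5 = 32).
Keep just the words that open with a1:
  a1a4a2a6a5a3 (sign +1) contributes +[[[[[a1, a4], a2], a6], a5], a3]
  a1a4a5a2a6a3 (sign -1) contributes -[[[[[a1, a4], a5], a2], a6], a3]
  a1a4a5a6a2a3 (sign +1) contributes +[[[[[a1, a4], a5], a6], a2], a3]
  a1a4a6a2a5a3 (sign -1) contributes -[[[[[a1, a4], a6], a2], a5], a3]


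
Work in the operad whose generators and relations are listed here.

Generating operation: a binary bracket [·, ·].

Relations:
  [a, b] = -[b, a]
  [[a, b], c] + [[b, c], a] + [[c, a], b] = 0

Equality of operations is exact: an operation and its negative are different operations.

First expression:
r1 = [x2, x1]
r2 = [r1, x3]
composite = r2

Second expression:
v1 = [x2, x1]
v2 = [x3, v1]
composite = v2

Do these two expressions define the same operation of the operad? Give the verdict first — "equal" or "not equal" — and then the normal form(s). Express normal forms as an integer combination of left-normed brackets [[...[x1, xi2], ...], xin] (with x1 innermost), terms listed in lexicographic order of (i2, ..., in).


not equal — first -[[x1, x2], x3], second [[x1, x2], x3]

Reducing the first expression gives -[[x1, x2], x3]
Reducing the second expression gives [[x1, x2], x3]
The normal forms differ: not equal.


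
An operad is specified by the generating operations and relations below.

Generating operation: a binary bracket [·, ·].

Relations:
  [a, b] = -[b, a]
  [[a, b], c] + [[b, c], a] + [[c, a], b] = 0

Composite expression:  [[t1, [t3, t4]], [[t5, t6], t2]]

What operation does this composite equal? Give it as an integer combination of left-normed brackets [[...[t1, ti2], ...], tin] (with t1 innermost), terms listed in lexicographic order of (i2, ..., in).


-[[[[[t1, t3], t4], t2], t5], t6] + [[[[[t1, t3], t4], t2], t6], t5] + [[[[[t1, t3], t4], t5], t6], t2] - [[[[[t1, t3], t4], t6], t5], t2] + [[[[[t1, t4], t3], t2], t5], t6] - [[[[[t1, t4], t3], t2], t6], t5] - [[[[[t1, t4], t3], t5], t6], t2] + [[[[[t1, t4], t3], t6], t5], t2]

Expand each bracket as ab - ba; the t1-initial words give the coefficients.
Composite bracket: [[t1, [t3, t4]], [[t5, t6], t2]]
The bracket unfolds into 32 signed words via [a, b] = ab - ba (2^5 = 32).
Coefficients come from the t1-initial words:
  the word t1t3t4t2t5t6 carries sign -1 and contributes -[[[[[t1, t3], t4], t2], t5], t6]
  the word t1t3t4t2t6t5 carries sign +1 and contributes +[[[[[t1, t3], t4], t2], t6], t5]
  the word t1t3t4t5t6t2 carries sign +1 and contributes +[[[[[t1, t3], t4], t5], t6], t2]
  the word t1t3t4t6t5t2 carries sign -1 and contributes -[[[[[t1, t3], t4], t6], t5], t2]
  the word t1t4t3t2t5t6 carries sign +1 and contributes +[[[[[t1, t4], t3], t2], t5], t6]
  the word t1t4t3t2t6t5 carries sign -1 and contributes -[[[[[t1, t4], t3], t2], t6], t5]
  the word t1t4t3t5t6t2 carries sign -1 and contributes -[[[[[t1, t4], t3], t5], t6], t2]
  the word t1t4t3t6t5t2 carries sign +1 and contributes +[[[[[t1, t4], t3], t6], t5], t2]


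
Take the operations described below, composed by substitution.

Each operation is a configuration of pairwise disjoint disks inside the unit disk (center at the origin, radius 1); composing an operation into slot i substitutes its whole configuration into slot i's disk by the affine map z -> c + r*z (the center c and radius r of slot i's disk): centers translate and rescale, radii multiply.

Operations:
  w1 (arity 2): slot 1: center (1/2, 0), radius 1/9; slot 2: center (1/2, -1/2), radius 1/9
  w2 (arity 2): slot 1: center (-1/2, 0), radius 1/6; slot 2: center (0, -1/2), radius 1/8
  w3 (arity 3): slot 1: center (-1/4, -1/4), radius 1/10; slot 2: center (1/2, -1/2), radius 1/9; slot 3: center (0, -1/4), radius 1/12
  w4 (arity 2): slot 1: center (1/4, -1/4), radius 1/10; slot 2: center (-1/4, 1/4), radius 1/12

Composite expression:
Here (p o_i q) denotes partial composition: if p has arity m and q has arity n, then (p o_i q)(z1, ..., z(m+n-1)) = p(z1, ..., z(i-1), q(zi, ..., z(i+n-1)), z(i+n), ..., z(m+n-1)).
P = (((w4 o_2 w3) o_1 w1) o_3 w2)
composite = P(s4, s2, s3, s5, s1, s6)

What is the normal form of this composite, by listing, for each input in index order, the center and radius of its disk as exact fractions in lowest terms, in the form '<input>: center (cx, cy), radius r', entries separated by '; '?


s1: center (-5/24, 5/24), radius 1/108; s2: center (3/10, -3/10), radius 1/90; s3: center (-11/40, 11/48), radius 1/720; s4: center (3/10, -1/4), radius 1/90; s5: center (-13/48, 9/40), radius 1/960; s6: center (-1/4, 11/48), radius 1/144


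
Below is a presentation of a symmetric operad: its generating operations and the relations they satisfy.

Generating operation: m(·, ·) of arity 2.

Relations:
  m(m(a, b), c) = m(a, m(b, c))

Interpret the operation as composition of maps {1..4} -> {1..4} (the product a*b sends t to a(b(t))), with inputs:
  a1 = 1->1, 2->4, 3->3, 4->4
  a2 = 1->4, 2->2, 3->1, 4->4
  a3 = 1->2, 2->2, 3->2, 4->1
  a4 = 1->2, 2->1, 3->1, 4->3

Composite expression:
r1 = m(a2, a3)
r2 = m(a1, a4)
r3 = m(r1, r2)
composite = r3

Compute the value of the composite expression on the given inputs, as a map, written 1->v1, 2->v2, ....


1->4, 2->2, 3->2, 4->2

m(a2, a3) = 1->2, 2->2, 3->2, 4->4
m(a1, a4) = 1->4, 2->1, 3->1, 4->3
m(m(a2, a3), m(a1, a4)) = 1->4, 2->2, 3->2, 4->2


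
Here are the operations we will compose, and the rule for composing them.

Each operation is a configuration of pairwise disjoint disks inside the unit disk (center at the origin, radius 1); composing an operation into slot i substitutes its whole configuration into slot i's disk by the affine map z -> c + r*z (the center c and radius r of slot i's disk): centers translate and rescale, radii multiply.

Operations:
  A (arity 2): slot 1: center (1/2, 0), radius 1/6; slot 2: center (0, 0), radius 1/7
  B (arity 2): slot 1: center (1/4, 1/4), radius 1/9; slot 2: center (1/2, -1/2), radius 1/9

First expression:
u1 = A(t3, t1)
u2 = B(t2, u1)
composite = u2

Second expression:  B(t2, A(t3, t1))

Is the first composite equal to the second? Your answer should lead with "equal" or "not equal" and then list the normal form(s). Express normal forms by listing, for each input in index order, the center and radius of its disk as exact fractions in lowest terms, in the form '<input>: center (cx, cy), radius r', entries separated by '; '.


equal; the common form is t1: center (1/2, -1/2), radius 1/63; t2: center (1/4, 1/4), radius 1/9; t3: center (5/9, -1/2), radius 1/54

The first composite normalizes to t1: center (1/2, -1/2), radius 1/63; t2: center (1/4, 1/4), radius 1/9; t3: center (5/9, -1/2), radius 1/54
The second composite normalizes to t1: center (1/2, -1/2), radius 1/63; t2: center (1/4, 1/4), radius 1/9; t3: center (5/9, -1/2), radius 1/54
One common form — equal.


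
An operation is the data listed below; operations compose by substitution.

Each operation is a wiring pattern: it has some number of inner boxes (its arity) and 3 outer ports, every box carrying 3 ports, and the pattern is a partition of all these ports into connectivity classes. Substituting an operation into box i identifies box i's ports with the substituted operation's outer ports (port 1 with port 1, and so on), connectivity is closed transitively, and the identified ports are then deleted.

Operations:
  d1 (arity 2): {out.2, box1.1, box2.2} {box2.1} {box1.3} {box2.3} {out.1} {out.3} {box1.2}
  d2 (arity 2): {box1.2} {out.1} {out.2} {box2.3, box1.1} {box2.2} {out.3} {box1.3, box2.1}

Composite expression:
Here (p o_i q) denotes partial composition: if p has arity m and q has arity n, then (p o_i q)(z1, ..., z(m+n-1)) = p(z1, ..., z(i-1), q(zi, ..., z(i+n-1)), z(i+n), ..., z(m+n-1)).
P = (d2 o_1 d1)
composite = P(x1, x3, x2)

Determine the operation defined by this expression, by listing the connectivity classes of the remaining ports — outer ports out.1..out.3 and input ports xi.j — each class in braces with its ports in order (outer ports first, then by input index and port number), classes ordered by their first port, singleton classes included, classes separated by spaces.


{out.1} {out.2} {out.3} {x1.1, x3.2} {x1.2} {x1.3} {x2.1} {x2.2} {x2.3} {x3.1} {x3.3}

Treat the ports identified at d2 as solder joints: merge, then drop.
d1 over (x1, x3) gives {out.1} {out.2, x1.1, x3.2} {out.3} {x1.2} {x1.3} {x3.1} {x3.3}, out.j being that stage's outer ports
d2 over (x1, x3, x2) gives {out.1} {out.2} {out.3} {x1.1, x3.2} {x1.2} {x1.3} {x2.1} {x2.2} {x2.3} {x3.1} {x3.3}, out.j being that stage's outer ports


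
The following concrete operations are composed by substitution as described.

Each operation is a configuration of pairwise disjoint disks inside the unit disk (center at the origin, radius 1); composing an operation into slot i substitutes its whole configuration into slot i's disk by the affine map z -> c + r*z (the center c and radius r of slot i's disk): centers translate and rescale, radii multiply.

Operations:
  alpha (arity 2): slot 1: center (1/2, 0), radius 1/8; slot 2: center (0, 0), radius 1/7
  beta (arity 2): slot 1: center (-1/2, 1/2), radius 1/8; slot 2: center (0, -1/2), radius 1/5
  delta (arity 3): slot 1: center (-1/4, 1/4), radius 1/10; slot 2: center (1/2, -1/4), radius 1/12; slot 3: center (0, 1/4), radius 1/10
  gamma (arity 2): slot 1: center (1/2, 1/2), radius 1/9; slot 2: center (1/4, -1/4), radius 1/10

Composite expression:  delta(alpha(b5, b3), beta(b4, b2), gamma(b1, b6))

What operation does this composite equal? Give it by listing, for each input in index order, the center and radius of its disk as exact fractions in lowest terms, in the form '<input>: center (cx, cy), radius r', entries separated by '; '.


b1: center (1/20, 3/10), radius 1/90; b2: center (1/2, -7/24), radius 1/60; b3: center (-1/4, 1/4), radius 1/70; b4: center (11/24, -5/24), radius 1/96; b5: center (-1/5, 1/4), radius 1/80; b6: center (1/40, 9/40), radius 1/100

Only the slot chain above each b matters under delta; compose those maps.
b5: after 2 affine steps, its disk has center (-1/5, 1/4), radius 1/80
b3: after 2 affine steps, its disk has center (-1/4, 1/4), radius 1/70
b4: after 2 affine steps, its disk has center (11/24, -5/24), radius 1/96
b2: after 2 affine steps, its disk has center (1/2, -7/24), radius 1/60
b1: after 2 affine steps, its disk has center (1/20, 3/10), radius 1/90
b6: after 2 affine steps, its disk has center (1/40, 9/40), radius 1/100


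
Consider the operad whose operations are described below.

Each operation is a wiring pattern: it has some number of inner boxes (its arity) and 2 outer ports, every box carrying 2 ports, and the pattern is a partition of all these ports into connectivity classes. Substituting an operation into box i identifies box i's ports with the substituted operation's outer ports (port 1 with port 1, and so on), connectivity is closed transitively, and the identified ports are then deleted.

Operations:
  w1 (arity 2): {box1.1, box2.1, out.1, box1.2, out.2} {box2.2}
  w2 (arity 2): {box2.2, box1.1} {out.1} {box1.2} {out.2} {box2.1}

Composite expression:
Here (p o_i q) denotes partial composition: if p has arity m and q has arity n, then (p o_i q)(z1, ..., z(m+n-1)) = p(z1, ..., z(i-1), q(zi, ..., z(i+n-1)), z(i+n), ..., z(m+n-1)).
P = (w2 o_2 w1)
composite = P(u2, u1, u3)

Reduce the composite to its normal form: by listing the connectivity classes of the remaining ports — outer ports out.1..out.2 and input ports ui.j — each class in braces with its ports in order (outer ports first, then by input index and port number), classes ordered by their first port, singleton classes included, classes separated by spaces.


{out.1} {out.2} {u1.1, u1.2, u2.1, u3.1} {u2.2} {u3.2}

Two ports join when wires chain via w2-identified ports.
after w1, the pattern on (u1, u3) reads {out.1, out.2, u1.1, u1.2, u3.1} {u3.2} (out.j = its outer ports)
after w2, the pattern on (u2, u1, u3) reads {out.1} {out.2} {u1.1, u1.2, u2.1, u3.1} {u2.2} {u3.2} (out.j = its outer ports)


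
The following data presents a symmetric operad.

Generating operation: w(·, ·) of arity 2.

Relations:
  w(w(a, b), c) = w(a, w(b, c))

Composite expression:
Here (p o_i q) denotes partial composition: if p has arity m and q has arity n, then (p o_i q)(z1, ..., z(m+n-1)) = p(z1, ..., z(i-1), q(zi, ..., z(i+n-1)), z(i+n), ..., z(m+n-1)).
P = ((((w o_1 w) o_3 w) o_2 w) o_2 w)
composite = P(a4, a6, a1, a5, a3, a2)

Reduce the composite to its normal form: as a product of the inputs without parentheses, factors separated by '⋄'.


The w-tree's shape is irrelevant; the a-reading-order decides.
w(a6, a1) reduces to a6 ⋄ a1
w(w(a6, a1), a5) reduces to a6 ⋄ a1 ⋄ a5
w(a4, w(w(a6, a1), a5)) reduces to a4 ⋄ a6 ⋄ a1 ⋄ a5
w(a3, a2) reduces to a3 ⋄ a2
w(w(a4, w(w(a6, a1), a5)), w(a3, a2)) reduces to a4 ⋄ a6 ⋄ a1 ⋄ a5 ⋄ a3 ⋄ a2

a4 ⋄ a6 ⋄ a1 ⋄ a5 ⋄ a3 ⋄ a2


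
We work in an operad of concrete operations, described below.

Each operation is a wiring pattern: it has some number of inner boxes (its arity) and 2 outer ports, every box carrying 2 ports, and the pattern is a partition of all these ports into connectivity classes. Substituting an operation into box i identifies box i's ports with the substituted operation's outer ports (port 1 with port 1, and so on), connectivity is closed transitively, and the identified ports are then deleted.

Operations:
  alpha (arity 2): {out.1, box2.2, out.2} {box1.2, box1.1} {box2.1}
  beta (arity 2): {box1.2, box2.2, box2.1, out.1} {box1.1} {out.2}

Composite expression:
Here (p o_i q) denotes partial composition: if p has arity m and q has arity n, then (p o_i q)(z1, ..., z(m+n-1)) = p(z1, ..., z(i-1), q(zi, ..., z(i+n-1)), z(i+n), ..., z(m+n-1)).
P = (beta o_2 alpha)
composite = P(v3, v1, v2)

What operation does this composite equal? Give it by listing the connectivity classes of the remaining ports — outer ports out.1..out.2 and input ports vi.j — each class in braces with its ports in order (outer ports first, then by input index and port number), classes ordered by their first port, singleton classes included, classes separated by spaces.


{out.1, v2.2, v3.2} {out.2} {v1.1, v1.2} {v2.1} {v3.1}

Reachability decides: close wires over beta-identified ports.
composing alpha on (v1, v2), with out.j its own outer ports: {out.1, out.2, v2.2} {v1.1, v1.2} {v2.1}
composing beta on (v3, v1, v2), with out.j its own outer ports: {out.1, v2.2, v3.2} {out.2} {v1.1, v1.2} {v2.1} {v3.1}


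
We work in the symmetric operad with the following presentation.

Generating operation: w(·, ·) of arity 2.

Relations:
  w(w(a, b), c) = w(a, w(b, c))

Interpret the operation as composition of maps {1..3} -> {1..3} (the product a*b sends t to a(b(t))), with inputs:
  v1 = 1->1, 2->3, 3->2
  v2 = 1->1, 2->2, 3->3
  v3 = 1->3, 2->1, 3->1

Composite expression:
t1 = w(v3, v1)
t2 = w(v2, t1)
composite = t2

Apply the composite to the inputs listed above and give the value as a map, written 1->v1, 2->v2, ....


1->3, 2->1, 3->1

w(v3, v1) = 1->3, 2->1, 3->1
w(v2, w(v3, v1)) = 1->3, 2->1, 3->1


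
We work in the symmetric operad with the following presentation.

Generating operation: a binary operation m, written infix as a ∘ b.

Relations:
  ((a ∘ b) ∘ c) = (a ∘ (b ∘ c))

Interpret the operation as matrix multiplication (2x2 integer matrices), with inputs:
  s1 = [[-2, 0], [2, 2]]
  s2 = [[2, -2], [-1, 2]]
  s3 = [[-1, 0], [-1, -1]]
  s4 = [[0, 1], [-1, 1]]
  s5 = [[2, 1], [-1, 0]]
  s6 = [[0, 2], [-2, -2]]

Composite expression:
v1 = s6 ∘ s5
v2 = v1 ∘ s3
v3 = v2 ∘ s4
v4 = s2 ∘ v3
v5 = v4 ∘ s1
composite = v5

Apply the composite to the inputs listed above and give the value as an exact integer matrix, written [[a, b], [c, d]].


[[-24, -16], [28, 20]]

(s6 ∘ s5) = [[-2, 0], [-2, -2]]
((s6 ∘ s5) ∘ s3) = [[2, 0], [4, 2]]
(((s6 ∘ s5) ∘ s3) ∘ s4) = [[0, 2], [-2, 6]]
(s2 ∘ (((s6 ∘ s5) ∘ s3) ∘ s4)) = [[4, -8], [-4, 10]]
((s2 ∘ (((s6 ∘ s5) ∘ s3) ∘ s4)) ∘ s1) = [[-24, -16], [28, 20]]


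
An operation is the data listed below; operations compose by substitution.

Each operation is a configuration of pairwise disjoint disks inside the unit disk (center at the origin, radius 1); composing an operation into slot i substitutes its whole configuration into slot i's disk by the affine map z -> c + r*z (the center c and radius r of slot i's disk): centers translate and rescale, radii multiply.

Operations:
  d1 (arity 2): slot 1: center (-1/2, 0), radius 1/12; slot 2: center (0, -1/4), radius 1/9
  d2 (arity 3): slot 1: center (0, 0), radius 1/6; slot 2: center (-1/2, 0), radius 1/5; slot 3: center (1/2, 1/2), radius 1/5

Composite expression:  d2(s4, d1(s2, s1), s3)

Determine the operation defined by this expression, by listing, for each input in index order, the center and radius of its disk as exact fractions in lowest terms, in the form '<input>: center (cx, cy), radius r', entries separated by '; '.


Nesting under d2 composes maps z -> c + r*z down each s-path.
s4: after 1 affine step, its disk has center (0, 0), radius 1/6
s2: after 2 affine steps, its disk has center (-3/5, 0), radius 1/60
s1: after 2 affine steps, its disk has center (-1/2, -1/20), radius 1/45
s3: after 1 affine step, its disk has center (1/2, 1/2), radius 1/5

s1: center (-1/2, -1/20), radius 1/45; s2: center (-3/5, 0), radius 1/60; s3: center (1/2, 1/2), radius 1/5; s4: center (0, 0), radius 1/6


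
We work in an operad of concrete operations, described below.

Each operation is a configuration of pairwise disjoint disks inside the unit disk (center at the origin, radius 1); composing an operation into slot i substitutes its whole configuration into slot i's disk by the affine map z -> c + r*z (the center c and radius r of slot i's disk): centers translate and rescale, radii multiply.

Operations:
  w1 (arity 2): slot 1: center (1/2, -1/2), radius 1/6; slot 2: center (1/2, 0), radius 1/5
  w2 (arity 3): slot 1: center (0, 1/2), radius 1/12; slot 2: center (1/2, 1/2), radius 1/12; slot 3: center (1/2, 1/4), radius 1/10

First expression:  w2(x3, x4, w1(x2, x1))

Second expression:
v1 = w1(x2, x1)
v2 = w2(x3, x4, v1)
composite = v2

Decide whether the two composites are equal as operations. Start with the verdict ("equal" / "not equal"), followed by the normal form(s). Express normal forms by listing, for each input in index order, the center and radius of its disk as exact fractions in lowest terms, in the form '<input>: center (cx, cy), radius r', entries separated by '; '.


equal; both compose to x1: center (11/20, 1/4), radius 1/50; x2: center (11/20, 1/5), radius 1/60; x3: center (0, 1/2), radius 1/12; x4: center (1/2, 1/2), radius 1/12


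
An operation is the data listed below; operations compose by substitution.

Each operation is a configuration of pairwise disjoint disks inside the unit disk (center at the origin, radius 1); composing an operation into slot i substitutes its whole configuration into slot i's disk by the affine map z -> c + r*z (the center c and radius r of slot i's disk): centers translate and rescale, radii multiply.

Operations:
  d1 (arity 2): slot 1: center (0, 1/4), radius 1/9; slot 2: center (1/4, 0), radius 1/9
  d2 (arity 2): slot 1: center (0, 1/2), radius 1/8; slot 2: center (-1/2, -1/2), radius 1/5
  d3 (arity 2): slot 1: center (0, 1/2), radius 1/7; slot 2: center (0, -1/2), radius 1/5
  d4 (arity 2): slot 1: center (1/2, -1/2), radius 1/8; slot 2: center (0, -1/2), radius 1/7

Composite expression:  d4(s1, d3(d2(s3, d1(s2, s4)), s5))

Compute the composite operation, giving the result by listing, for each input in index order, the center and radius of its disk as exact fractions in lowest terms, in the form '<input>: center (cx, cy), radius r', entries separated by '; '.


s1: center (1/2, -1/2), radius 1/8; s2: center (-1/98, -429/980), radius 1/2205; s3: center (0, -41/98), radius 1/392; s4: center (-9/980, -43/98), radius 1/2205; s5: center (0, -4/7), radius 1/35

Follow each s-input down from d4: c' goes to c + r*c', radius to r*r'.
tracing s1 down its 1-map path: center (1/2, -1/2), radius 1/8
tracing s3 down its 3-map path: center (0, -41/98), radius 1/392
tracing s2 down its 4-map path: center (-1/98, -429/980), radius 1/2205
tracing s4 down its 4-map path: center (-9/980, -43/98), radius 1/2205
tracing s5 down its 2-map path: center (0, -4/7), radius 1/35


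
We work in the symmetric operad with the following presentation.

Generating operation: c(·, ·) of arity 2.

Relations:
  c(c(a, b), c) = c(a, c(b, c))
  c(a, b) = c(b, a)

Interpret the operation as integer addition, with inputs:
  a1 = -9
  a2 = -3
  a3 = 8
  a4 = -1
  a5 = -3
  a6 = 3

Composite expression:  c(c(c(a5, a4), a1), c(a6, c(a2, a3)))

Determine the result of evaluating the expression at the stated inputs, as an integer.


-5


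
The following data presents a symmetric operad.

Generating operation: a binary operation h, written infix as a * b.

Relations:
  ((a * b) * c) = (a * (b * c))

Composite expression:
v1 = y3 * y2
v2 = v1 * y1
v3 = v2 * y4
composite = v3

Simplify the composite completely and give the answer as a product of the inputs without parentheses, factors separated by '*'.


y3 * y2 * y1 * y4

All parenthesizations of h agree; list the y-inputs left to right.
(y3 * y2) collapses to y3 * y2
((y3 * y2) * y1) collapses to y3 * y2 * y1
(((y3 * y2) * y1) * y4) collapses to y3 * y2 * y1 * y4


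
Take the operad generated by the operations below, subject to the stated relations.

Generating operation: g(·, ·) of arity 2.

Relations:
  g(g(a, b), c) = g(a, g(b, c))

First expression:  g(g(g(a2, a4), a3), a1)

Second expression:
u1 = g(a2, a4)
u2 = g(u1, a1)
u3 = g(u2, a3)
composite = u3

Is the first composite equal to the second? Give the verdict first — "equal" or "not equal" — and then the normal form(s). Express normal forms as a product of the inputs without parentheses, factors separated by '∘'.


not equal; first: a2 ∘ a4 ∘ a3 ∘ a1; second: a2 ∘ a4 ∘ a1 ∘ a3

In normal form, the first expression is a2 ∘ a4 ∘ a3 ∘ a1
In normal form, the second expression is a2 ∘ a4 ∘ a1 ∘ a3
Distinct normal forms: not equal.


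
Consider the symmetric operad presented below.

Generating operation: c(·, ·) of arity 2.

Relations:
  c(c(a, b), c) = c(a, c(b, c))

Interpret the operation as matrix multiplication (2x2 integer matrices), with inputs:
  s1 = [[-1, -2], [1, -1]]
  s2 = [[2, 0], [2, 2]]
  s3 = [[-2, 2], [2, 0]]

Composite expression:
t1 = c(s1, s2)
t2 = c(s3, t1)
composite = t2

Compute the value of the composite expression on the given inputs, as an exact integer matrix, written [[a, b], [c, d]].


c(s1, s2) = [[-6, -4], [0, -2]]
c(s3, c(s1, s2)) = [[12, 4], [-12, -8]]

[[12, 4], [-12, -8]]


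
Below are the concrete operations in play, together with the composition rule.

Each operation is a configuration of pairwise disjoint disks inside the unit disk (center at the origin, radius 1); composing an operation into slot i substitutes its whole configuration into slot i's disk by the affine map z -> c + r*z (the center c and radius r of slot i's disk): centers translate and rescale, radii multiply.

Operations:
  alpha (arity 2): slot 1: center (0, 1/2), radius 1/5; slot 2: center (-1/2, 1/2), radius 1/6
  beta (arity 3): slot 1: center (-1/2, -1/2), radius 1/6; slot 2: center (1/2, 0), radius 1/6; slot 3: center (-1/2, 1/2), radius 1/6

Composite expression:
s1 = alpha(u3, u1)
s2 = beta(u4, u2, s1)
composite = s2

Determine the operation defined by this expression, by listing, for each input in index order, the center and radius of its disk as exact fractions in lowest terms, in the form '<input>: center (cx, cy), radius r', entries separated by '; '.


u1: center (-7/12, 7/12), radius 1/36; u2: center (1/2, 0), radius 1/6; u3: center (-1/2, 7/12), radius 1/30; u4: center (-1/2, -1/2), radius 1/6

Only the slot chain above each u matters under beta; compose those maps.
u4 passes through 1 substitution, ending at center (-1/2, -1/2), radius 1/6
u2 passes through 1 substitution, ending at center (1/2, 0), radius 1/6
u3 passes through 2 substitutions, ending at center (-1/2, 7/12), radius 1/30
u1 passes through 2 substitutions, ending at center (-7/12, 7/12), radius 1/36


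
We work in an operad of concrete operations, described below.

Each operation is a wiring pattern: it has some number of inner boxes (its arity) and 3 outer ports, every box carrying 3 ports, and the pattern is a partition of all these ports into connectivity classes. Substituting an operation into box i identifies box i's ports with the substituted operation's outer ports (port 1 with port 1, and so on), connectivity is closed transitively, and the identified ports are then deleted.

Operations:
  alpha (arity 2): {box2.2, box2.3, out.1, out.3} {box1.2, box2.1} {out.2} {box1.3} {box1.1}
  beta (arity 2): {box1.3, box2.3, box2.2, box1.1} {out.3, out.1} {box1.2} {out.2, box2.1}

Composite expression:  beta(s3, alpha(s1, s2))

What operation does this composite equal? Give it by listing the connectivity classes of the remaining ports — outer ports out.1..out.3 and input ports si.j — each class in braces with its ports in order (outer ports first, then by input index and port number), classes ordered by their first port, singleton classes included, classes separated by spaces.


Reachability decides: close wires over beta-identified ports.
through alpha, on inputs (s1, s2): {out.1, out.3, s2.2, s2.3} {out.2} {s1.1} {s1.2, s2.1} {s1.3} (out.j = stage outer ports)
through beta, on inputs (s3, s1, s2): {out.1, out.3} {out.2, s2.2, s2.3, s3.1, s3.3} {s1.1} {s1.2, s2.1} {s1.3} {s3.2} (out.j = stage outer ports)

{out.1, out.3} {out.2, s2.2, s2.3, s3.1, s3.3} {s1.1} {s1.2, s2.1} {s1.3} {s3.2}


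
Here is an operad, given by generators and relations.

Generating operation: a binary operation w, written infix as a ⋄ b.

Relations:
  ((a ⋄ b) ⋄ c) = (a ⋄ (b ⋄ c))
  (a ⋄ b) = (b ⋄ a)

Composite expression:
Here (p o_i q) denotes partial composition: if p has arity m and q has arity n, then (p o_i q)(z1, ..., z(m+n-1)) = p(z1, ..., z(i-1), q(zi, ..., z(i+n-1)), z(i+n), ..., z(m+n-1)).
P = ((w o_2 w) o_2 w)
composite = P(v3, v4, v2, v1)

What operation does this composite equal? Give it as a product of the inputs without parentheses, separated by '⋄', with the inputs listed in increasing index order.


Both nesting and order wash out for w; what remains is which v's occur.
(v4 ⋄ v2) flattens to v4 ⋄ v2
((v4 ⋄ v2) ⋄ v1) flattens to v4 ⋄ v2 ⋄ v1
(v3 ⋄ ((v4 ⋄ v2) ⋄ v1)) flattens to v3 ⋄ v4 ⋄ v2 ⋄ v1
reordering the factors by index: v1 ⋄ v2 ⋄ v3 ⋄ v4

v1 ⋄ v2 ⋄ v3 ⋄ v4


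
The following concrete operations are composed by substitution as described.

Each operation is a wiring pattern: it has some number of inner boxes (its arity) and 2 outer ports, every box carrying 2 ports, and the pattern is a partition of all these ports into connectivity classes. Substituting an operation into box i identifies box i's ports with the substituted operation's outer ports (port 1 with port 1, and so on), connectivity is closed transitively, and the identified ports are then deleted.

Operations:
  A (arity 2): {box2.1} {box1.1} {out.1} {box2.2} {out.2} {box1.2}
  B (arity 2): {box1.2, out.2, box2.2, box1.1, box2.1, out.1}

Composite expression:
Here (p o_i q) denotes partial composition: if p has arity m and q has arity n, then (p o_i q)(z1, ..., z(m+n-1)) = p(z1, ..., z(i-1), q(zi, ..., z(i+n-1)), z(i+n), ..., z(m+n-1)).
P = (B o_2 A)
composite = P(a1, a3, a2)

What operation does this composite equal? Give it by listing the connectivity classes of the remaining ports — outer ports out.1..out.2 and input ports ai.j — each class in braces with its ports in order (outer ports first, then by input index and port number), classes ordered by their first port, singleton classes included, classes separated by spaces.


Connectivity passes through glued B-boundaries; trace each wire chain.
composing A on (a3, a2), with out.j its own outer ports: {out.1} {out.2} {a2.1} {a2.2} {a3.1} {a3.2}
composing B on (a1, a3, a2), with out.j its own outer ports: {out.1, out.2, a1.1, a1.2} {a2.1} {a2.2} {a3.1} {a3.2}

{out.1, out.2, a1.1, a1.2} {a2.1} {a2.2} {a3.1} {a3.2}


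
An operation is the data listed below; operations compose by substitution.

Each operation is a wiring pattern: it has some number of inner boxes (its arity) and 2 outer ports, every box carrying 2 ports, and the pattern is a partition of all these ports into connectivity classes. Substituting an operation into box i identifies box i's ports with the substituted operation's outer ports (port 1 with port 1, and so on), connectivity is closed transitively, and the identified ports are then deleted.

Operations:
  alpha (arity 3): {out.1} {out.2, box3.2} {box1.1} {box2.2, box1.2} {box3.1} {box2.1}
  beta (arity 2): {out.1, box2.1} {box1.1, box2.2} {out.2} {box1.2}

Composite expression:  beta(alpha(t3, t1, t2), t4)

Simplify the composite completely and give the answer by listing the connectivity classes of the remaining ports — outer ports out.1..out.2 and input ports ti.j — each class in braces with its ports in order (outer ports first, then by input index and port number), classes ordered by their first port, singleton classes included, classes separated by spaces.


{out.1, t4.1} {out.2} {t1.1} {t1.2, t3.2} {t2.1} {t2.2} {t3.1} {t4.2}

Reachability decides: close wires over beta-identified ports.
the subtree at alpha composes to {out.1} {out.2, t2.2} {t1.1} {t1.2, t3.2} {t2.1} {t3.1} on (t3, t1, t2); out.j = own outer ports
the subtree at beta composes to {out.1, t4.1} {out.2} {t1.1} {t1.2, t3.2} {t2.1} {t2.2} {t3.1} {t4.2} on (t3, t1, t2, t4); out.j = own outer ports


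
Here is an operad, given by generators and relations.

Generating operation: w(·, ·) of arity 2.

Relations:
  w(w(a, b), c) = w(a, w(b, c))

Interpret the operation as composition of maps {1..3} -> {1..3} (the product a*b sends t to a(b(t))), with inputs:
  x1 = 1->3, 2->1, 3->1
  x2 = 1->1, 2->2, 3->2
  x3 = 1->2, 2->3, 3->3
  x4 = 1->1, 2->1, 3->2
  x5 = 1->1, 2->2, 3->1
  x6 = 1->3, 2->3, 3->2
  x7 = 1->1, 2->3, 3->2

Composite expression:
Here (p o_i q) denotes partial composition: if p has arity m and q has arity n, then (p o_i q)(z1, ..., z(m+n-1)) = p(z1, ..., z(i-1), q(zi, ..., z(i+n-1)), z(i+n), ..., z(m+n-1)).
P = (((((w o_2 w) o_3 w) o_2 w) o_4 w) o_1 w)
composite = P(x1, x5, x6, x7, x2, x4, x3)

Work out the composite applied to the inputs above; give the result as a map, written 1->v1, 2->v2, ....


1->3, 2->1, 3->1

w(x1, x5) = 1->3, 2->1, 3->3
w(x6, x7) = 1->3, 2->2, 3->3
w(x2, x4) = 1->1, 2->1, 3->2
w(w(x2, x4), x3) = 1->1, 2->2, 3->2
w(w(x6, x7), w(w(x2, x4), x3)) = 1->3, 2->2, 3->2
w(w(x1, x5), w(w(x6, x7), w(w(x2, x4), x3))) = 1->3, 2->1, 3->1


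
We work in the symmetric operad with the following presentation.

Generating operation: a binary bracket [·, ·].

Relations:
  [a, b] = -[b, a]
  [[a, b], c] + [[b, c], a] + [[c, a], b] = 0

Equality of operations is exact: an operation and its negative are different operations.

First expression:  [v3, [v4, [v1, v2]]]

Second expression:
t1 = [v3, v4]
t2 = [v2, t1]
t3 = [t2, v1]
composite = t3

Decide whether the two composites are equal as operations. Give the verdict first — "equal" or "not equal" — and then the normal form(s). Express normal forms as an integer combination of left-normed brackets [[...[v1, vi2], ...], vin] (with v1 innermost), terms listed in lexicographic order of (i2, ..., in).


not equal: they reduce to [[[v1, v2], v4], v3] and -[[[v1, v2], v3], v4] + [[[v1, v2], v4], v3] + [[[v1, v3], v4], v2] - [[[v1, v4], v3], v2]

Reducing the first expression gives [[[v1, v2], v4], v3]
Reducing the second expression gives -[[[v1, v2], v3], v4] + [[[v1, v2], v4], v3] + [[[v1, v3], v4], v2] - [[[v1, v4], v3], v2]
Distinct normal forms: not equal.


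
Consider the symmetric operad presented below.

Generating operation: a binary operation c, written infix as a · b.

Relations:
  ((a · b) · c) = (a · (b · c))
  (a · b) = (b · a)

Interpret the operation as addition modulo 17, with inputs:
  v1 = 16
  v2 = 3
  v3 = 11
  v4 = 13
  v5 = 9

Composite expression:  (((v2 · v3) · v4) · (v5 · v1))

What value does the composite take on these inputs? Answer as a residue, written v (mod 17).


1 (mod 17)

(v2 · v3) = 14
((v2 · v3) · v4) = 10
(v5 · v1) = 8
(((v2 · v3) · v4) · (v5 · v1)) = 1


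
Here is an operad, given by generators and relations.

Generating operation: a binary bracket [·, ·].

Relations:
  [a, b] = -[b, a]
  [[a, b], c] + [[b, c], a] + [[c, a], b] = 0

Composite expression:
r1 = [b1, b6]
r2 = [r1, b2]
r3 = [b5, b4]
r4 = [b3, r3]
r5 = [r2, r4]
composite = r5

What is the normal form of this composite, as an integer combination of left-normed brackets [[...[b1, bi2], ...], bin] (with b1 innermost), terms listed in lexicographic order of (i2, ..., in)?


In the tensor algebra, words opening b1 carry the b1-anchored form.
Composite bracket: [[[b1, b6], b2], [b3, [b5, b4]]]
Expanding via [a, b] = ab - ba: 32 signed words (2^5 = 32).
The b1-initial words carry the normal form:
  b1b6b2b3b4b5 (sign -1) contributes -[[[[[b1, b6], b2], b3], b4], b5]
  b1b6b2b3b5b4 (sign +1) contributes +[[[[[b1, b6], b2], b3], b5], b4]
  b1b6b2b4b5b3 (sign +1) contributes +[[[[[b1, b6], b2], b4], b5], b3]
  b1b6b2b5b4b3 (sign -1) contributes -[[[[[b1, b6], b2], b5], b4], b3]

-[[[[[b1, b6], b2], b3], b4], b5] + [[[[[b1, b6], b2], b3], b5], b4] + [[[[[b1, b6], b2], b4], b5], b3] - [[[[[b1, b6], b2], b5], b4], b3]


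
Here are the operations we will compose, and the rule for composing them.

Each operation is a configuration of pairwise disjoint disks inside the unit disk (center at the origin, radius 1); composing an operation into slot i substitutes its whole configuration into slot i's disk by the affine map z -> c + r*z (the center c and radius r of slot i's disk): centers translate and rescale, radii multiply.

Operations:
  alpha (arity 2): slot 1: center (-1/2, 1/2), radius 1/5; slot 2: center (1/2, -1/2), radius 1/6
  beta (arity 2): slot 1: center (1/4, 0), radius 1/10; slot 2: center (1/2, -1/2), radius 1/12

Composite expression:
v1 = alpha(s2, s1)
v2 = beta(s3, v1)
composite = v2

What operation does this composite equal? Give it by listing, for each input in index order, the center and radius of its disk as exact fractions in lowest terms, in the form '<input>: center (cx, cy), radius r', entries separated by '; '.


s1: center (13/24, -13/24), radius 1/72; s2: center (11/24, -11/24), radius 1/60; s3: center (1/4, 0), radius 1/10

Follow each s-input down from beta: c' goes to c + r*c', radius to r*r'.
tracing s3 down its 1-map path: center (1/4, 0), radius 1/10
tracing s2 down its 2-map path: center (11/24, -11/24), radius 1/60
tracing s1 down its 2-map path: center (13/24, -13/24), radius 1/72
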